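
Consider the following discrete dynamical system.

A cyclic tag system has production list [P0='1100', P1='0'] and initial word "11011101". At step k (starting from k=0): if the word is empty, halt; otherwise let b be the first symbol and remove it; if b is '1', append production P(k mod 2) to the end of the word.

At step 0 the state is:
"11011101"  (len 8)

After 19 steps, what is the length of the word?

k=0  "11011101"  (len 8)
k=1  "10111011100"  (len 11)
k=2  "01110111000"  (len 11)
k=3  "1110111000"  (len 10)
k=4  "1101110000"  (len 10)
k=5  "1011100001100"  (len 13)
k=6  "0111000011000"  (len 13)
k=7  "111000011000"  (len 12)
k=8  "110000110000"  (len 12)
k=9  "100001100001100"  (len 15)
k=10  "000011000011000"  (len 15)
k=11  "00011000011000"  (len 14)
k=12  "0011000011000"  (len 13)
k=13  "011000011000"  (len 12)
k=14  "11000011000"  (len 11)
k=15  "10000110001100"  (len 14)
k=16  "00001100011000"  (len 14)
k=17  "0001100011000"  (len 13)
k=18  "001100011000"  (len 12)
k=19  "01100011000"  (len 11)

11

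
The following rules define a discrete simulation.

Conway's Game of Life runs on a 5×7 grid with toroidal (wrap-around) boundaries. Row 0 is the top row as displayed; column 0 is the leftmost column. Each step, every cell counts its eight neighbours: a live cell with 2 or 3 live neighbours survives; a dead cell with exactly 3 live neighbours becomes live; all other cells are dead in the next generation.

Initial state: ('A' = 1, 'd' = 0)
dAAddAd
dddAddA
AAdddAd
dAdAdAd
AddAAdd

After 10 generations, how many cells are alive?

12

step 0: dAAddAd
dddAddA
AAdddAd
dAdAdAd
AddAAdd
step 1: AAAddAA
ddddAAA
AAdddAd
dAdAdAd
AddAdAA
step 2: dAAAddd
ddAdAdd
AAAdddd
dAdddAd
dddAddd
step 3: dAddAdd
Adddddd
AdAAddd
AAddddd
dAdAAdd
step 4: AAAAAdd
AdAAddd
AdAdddA
AdddAdd
dAdAAdd
step 5: Adddddd
ddddAdd
AdAdddA
AdAdAAA
dddddAd
step 6: ddddddd
AAddddA
AdddAdd
AddAAdd
AAddAAd
step 7: dddddAd
AAddddA
dddAAAd
AddAddd
AAdAAAA
step 8: ddAdddd
AdddddA
dAAAAAd
AAddddd
AAAAdAd
step 9: ddAAddd
AdddAAA
ddAAAAd
dddddAd
AddAddA
step 10: dAAAddd
dAddddA
dddAddd
ddAddAd
ddAAAdA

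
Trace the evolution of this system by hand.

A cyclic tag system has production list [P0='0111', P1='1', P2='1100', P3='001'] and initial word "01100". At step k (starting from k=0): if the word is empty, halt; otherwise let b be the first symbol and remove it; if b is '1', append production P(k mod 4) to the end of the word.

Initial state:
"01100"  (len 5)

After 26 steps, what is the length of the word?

15

[0] "01100"  (len 5)
[1] "1100"  (len 4)
[2] "1001"  (len 4)
[3] "0011100"  (len 7)
[4] "011100"  (len 6)
[5] "11100"  (len 5)
[6] "11001"  (len 5)
[7] "10011100"  (len 8)
[8] "0011100001"  (len 10)
[9] "011100001"  (len 9)
[10] "11100001"  (len 8)
[11] "11000011100"  (len 11)
[12] "1000011100001"  (len 13)
[13] "0000111000010111"  (len 16)
[14] "000111000010111"  (len 15)
[15] "00111000010111"  (len 14)
[16] "0111000010111"  (len 13)
[17] "111000010111"  (len 12)
[18] "110000101111"  (len 12)
[19] "100001011111100"  (len 15)
[20] "00001011111100001"  (len 17)
[21] "0001011111100001"  (len 16)
[22] "001011111100001"  (len 15)
[23] "01011111100001"  (len 14)
[24] "1011111100001"  (len 13)
[25] "0111111000010111"  (len 16)
[26] "111111000010111"  (len 15)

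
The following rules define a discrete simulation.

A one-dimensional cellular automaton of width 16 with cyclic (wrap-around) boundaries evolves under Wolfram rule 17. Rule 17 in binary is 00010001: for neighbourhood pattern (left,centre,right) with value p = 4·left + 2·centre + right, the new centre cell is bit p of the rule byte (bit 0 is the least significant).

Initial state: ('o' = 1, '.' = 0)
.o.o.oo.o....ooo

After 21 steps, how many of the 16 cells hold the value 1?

3

0) .o.o.oo.o....ooo
1) .........ooo....
2) oooooooo....oooo
3) ........ooo.....
4) ooooooo....ooooo
5) .......ooo......
6) oooooo....oooooo
7) ......ooo.......
8) ooooo....ooooooo
9) .....ooo........
10) oooo....oooooooo
11) ....ooo.........
12) ooo....ooooooooo
13) ...ooo..........
14) oo....oooooooooo
15) ..ooo...........
16) o....ooooooooooo
17) .ooo............
18) ....oooooooooooo
19) ooo.............
20) ...oooooooooooo.
21) oo.............o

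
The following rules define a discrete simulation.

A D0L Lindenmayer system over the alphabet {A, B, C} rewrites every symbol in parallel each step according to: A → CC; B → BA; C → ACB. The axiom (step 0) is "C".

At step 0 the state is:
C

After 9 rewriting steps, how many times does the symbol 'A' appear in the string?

k=0  C
k=1  ACB
k=2  CCACBBA
k=3  ACBACBCCACBBABACC
k=4  CCACBBACCACBBAACBACBCCACBBABACCBACCACBACB
k=5  ACBACBCCACBBABACCACBACBCCACBBABACCCCACBBACCACBBAACBACBCCACBBABACCBACCACBACBBACCACBACBCCACBBACCACBBA
k=6  CCACBBACCACBBAACBACBCCACBBABACCBACCACBACBCCACBBACCACBBAACB…BACCACBACBCCACBBACCACBBAACBACBCCACBBABACCACBACBCCACBBABACC  (len 239)
k=7  ACBACBCCACBBABACCACBACBCCACBBABACCCCACBBACCACBBAACBACBCCAC…BBABACCBACCACBACBCCACBBACCACBBAACBACBCCACBBABACCBACCACBACB  (len 577)
k=8  CCACBBACCACBBAACBACBCCACBBABACCBACCACBACBCCACBBACCACBBAACB…CCACBBAACBACBCCACBBABACCBACCACBACBBACCACBACBCCACBBACCACBBA  (len 1393)
k=9  ACBACBCCACBBABACCACBACBCCACBBABACCCCACBBACCACBBAACBACBCCAC…BACCACBACBCCACBBACCACBBAACBACBCCACBBABACCACBACBCCACBBABACC  (len 3363)

985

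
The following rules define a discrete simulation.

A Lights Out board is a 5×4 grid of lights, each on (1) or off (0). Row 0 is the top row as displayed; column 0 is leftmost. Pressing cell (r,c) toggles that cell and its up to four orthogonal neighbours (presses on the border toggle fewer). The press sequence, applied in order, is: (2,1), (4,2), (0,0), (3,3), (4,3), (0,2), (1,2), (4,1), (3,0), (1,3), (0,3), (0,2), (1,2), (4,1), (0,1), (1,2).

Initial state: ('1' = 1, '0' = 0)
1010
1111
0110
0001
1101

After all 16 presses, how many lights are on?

[0] 1010
1111
0110
0001
1101
[1] 1010
1011
1000
0101
1101
[2] 1010
1011
1000
0111
1010
[3] 0110
0011
1000
0111
1010
[4] 0110
0011
1001
0100
1011
[5] 0110
0011
1001
0101
1000
[6] 0001
0001
1001
0101
1000
[7] 0011
0110
1011
0101
1000
[8] 0011
0110
1011
0001
0110
[9] 0011
0110
0011
1101
1110
[10] 0010
0101
0010
1101
1110
[11] 0001
0100
0010
1101
1110
[12] 0110
0110
0010
1101
1110
[13] 0100
0001
0000
1101
1110
[14] 0100
0001
0000
1001
0000
[15] 1010
0101
0000
1001
0000
[16] 1000
0010
0010
1001
0000

5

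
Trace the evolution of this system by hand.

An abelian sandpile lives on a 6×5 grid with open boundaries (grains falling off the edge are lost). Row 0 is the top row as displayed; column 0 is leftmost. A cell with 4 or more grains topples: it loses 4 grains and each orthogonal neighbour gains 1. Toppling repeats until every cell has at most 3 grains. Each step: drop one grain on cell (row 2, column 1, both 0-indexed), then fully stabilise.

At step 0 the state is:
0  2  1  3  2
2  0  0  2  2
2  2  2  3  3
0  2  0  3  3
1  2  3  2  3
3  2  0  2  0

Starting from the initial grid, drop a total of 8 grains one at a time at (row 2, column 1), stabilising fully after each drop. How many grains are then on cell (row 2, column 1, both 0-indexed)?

1

t=0: 0  2  1  3  2
2  0  0  2  2
2  2  2  3  3
0  2  0  3  3
1  2  3  2  3
3  2  0  2  0
t=1: 0  2  1  3  2
2  0  0  2  2
2  3  2  3  3
0  2  0  3  3
1  2  3  2  3
3  2  0  2  0
t=2: 0  2  1  3  2
2  1  0  2  2
3  0  3  3  3
0  3  0  3  3
1  2  3  2  3
3  2  0  2  0
t=3: 0  2  1  3  2
2  1  0  2  2
3  1  3  3  3
0  3  0  3  3
1  2  3  2  3
3  2  0  2  0
t=4: 0  2  1  3  2
2  1  0  2  2
3  2  3  3  3
0  3  0  3  3
1  2  3  2  3
3  2  0  2  0
t=5: 0  2  1  3  2
2  1  0  2  2
3  3  3  3  3
0  3  0  3  3
1  2  3  2  3
3  2  0  2  0
t=6: 0  2  1  3  2
3  2  1  3  3
0  3  2  2  1
2  2  0  3  2
2  0  2  1  1
3  3  1  3  1
t=7: 0  2  1  3  2
3  3  1  3  3
1  0  3  2  1
2  3  0  3  2
2  0  2  1  1
3  3  1  3  1
t=8: 0  2  1  3  2
3  3  1  3  3
1  1  3  2  1
2  3  0  3  2
2  0  2  1  1
3  3  1  3  1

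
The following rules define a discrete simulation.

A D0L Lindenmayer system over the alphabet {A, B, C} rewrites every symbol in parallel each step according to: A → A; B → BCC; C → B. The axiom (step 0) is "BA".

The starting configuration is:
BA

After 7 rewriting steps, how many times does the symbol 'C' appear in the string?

t=0: BA
t=1: BCCA
t=2: BCCBBA
t=3: BCCBBBCCBCCA
t=4: BCCBBBCCBCCBCCBBBCCBBA
t=5: BCCBBBCCBCCBCCBBBCCBBBCCBBBCCBCCBCCBBBCCBCCA
t=6: BCCBBBCCBCCBCCBBBCCBBBCCBBBCCBCCBCCBBBCCBCCBCCBBBCCBCCBCCBBBCCBBBCCBBBCCBCCBCCBBBCCBBA
t=7: BCCBBBCCBCCBCCBBBCCBBBCCBBBCCBCCBCCBBBCCBCCBCCBBBCCBCCBCCB…BCCBCCBBBCCBCCBCCBBBCCBCCBCCBBBCCBBBCCBBBCCBCCBCCBBBCCBCCA  (len 172)

86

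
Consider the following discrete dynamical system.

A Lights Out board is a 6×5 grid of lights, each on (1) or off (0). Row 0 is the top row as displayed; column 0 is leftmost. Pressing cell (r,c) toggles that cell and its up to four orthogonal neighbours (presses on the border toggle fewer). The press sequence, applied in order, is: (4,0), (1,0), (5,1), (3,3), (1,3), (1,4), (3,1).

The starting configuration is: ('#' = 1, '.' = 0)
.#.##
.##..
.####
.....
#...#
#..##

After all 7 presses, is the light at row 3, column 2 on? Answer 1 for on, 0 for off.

0

k=0  .#.##
.##..
.####
.....
#...#
#..##
k=1  .#.##
.##..
.####
#....
.#..#
...##
k=2  ##.##
#.#..
#####
#....
.#..#
...##
k=3  ##.##
#.#..
#####
#....
....#
#####
k=4  ##.##
#.#..
###.#
#.###
...##
#####
k=5  ##..#
#..##
#####
#.###
...##
#####
k=6  ##...
#....
####.
#.###
...##
#####
k=7  ##...
#....
#.##.
.#.##
.#.##
#####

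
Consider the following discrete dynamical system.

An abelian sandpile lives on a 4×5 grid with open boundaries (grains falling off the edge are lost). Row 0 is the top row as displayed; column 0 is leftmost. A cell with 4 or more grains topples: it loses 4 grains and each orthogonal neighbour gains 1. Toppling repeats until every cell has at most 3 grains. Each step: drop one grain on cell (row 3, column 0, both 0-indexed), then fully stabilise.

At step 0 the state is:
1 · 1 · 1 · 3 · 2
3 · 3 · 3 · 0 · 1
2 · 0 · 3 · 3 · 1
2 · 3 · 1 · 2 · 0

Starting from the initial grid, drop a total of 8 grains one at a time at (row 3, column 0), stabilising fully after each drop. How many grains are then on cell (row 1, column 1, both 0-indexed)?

2

gen 0: 1 · 1 · 1 · 3 · 2
3 · 3 · 3 · 0 · 1
2 · 0 · 3 · 3 · 1
2 · 3 · 1 · 2 · 0
gen 1: 1 · 1 · 1 · 3 · 2
3 · 3 · 3 · 0 · 1
2 · 0 · 3 · 3 · 1
3 · 3 · 1 · 2 · 0
gen 2: 1 · 1 · 1 · 3 · 2
3 · 3 · 3 · 0 · 1
3 · 1 · 3 · 3 · 1
1 · 0 · 2 · 2 · 0
gen 3: 1 · 1 · 1 · 3 · 2
3 · 3 · 3 · 0 · 1
3 · 1 · 3 · 3 · 1
2 · 0 · 2 · 2 · 0
gen 4: 1 · 1 · 1 · 3 · 2
3 · 3 · 3 · 0 · 1
3 · 1 · 3 · 3 · 1
3 · 0 · 2 · 2 · 0
gen 5: 2 · 2 · 2 · 3 · 2
1 · 2 · 1 · 2 · 1
2 · 0 · 2 · 0 · 2
1 · 2 · 3 · 3 · 0
gen 6: 2 · 2 · 2 · 3 · 2
1 · 2 · 1 · 2 · 1
2 · 0 · 2 · 0 · 2
2 · 2 · 3 · 3 · 0
gen 7: 2 · 2 · 2 · 3 · 2
1 · 2 · 1 · 2 · 1
2 · 0 · 2 · 0 · 2
3 · 2 · 3 · 3 · 0
gen 8: 2 · 2 · 2 · 3 · 2
1 · 2 · 1 · 2 · 1
3 · 0 · 2 · 0 · 2
0 · 3 · 3 · 3 · 0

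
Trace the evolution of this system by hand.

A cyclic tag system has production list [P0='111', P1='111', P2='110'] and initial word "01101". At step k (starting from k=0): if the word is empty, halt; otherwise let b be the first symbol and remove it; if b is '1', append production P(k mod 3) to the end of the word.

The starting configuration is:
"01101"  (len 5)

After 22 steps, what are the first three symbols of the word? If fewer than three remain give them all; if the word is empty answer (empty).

k=0  "01101"  (len 5)
k=1  "1101"  (len 4)
k=2  "101111"  (len 6)
k=3  "01111110"  (len 8)
k=4  "1111110"  (len 7)
k=5  "111110111"  (len 9)
k=6  "11110111110"  (len 11)
k=7  "1110111110111"  (len 13)
k=8  "110111110111111"  (len 15)
k=9  "10111110111111110"  (len 17)
k=10  "0111110111111110111"  (len 19)
k=11  "111110111111110111"  (len 18)
k=12  "11110111111110111110"  (len 20)
k=13  "1110111111110111110111"  (len 22)
k=14  "110111111110111110111111"  (len 24)
k=15  "10111111110111110111111110"  (len 26)
k=16  "0111111110111110111111110111"  (len 28)
k=17  "111111110111110111111110111"  (len 27)
k=18  "11111110111110111111110111110"  (len 29)
k=19  "1111110111110111111110111110111"  (len 31)
k=20  "111110111110111111110111110111111"  (len 33)
k=21  "11110111110111111110111110111111110"  (len 35)
k=22  "1110111110111111110111110111111110111"  (len 37)

111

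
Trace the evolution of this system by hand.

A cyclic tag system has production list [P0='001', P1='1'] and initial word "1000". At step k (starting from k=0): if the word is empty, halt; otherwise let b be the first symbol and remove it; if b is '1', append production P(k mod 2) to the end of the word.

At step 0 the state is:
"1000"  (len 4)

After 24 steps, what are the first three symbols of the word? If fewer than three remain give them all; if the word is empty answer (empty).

01

t=0: "1000"  (len 4)
t=1: "000001"  (len 6)
t=2: "00001"  (len 5)
t=3: "0001"  (len 4)
t=4: "001"  (len 3)
t=5: "01"  (len 2)
t=6: "1"  (len 1)
t=7: "001"  (len 3)
t=8: "01"  (len 2)
t=9: "1"  (len 1)
t=10: "1"  (len 1)
t=11: "001"  (len 3)
t=12: "01"  (len 2)
t=13: "1"  (len 1)
t=14: "1"  (len 1)
t=15: "001"  (len 3)
t=16: "01"  (len 2)
t=17: "1"  (len 1)
t=18: "1"  (len 1)
t=19: "001"  (len 3)
t=20: "01"  (len 2)
t=21: "1"  (len 1)
t=22: "1"  (len 1)
t=23: "001"  (len 3)
t=24: "01"  (len 2)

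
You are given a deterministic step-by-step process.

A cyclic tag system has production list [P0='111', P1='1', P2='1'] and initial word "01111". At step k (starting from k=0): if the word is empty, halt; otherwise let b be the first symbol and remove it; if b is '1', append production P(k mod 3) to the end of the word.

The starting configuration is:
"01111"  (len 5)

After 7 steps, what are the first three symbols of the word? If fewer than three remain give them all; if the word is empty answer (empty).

111

0) "01111"  (len 5)
1) "1111"  (len 4)
2) "1111"  (len 4)
3) "1111"  (len 4)
4) "111111"  (len 6)
5) "111111"  (len 6)
6) "111111"  (len 6)
7) "11111111"  (len 8)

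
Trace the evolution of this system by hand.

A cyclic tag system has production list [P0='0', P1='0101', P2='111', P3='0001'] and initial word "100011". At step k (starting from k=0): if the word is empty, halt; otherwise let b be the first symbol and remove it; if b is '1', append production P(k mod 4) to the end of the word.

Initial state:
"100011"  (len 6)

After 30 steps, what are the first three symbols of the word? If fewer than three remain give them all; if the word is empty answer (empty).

010

0) "100011"  (len 6)
1) "000110"  (len 6)
2) "00110"  (len 5)
3) "0110"  (len 4)
4) "110"  (len 3)
5) "100"  (len 3)
6) "000101"  (len 6)
7) "00101"  (len 5)
8) "0101"  (len 4)
9) "101"  (len 3)
10) "010101"  (len 6)
11) "10101"  (len 5)
12) "01010001"  (len 8)
13) "1010001"  (len 7)
14) "0100010101"  (len 10)
15) "100010101"  (len 9)
16) "000101010001"  (len 12)
17) "00101010001"  (len 11)
18) "0101010001"  (len 10)
19) "101010001"  (len 9)
20) "010100010001"  (len 12)
21) "10100010001"  (len 11)
22) "01000100010101"  (len 14)
23) "1000100010101"  (len 13)
24) "0001000101010001"  (len 16)
25) "001000101010001"  (len 15)
26) "01000101010001"  (len 14)
27) "1000101010001"  (len 13)
28) "0001010100010001"  (len 16)
29) "001010100010001"  (len 15)
30) "01010100010001"  (len 14)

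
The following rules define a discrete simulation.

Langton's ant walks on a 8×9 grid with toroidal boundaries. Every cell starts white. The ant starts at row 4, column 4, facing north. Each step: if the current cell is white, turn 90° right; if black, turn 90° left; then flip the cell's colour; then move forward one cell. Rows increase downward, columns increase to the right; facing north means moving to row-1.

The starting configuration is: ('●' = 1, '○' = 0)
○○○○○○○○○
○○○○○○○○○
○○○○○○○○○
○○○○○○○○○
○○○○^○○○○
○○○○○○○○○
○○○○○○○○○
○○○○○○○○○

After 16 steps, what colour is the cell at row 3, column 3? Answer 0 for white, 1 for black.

t=0: ○○○○○○○○○
○○○○○○○○○
○○○○○○○○○
○○○○○○○○○
○○○○^○○○○
○○○○○○○○○
○○○○○○○○○
○○○○○○○○○
t=1: ○○○○○○○○○
○○○○○○○○○
○○○○○○○○○
○○○○○○○○○
○○○○●>○○○
○○○○○○○○○
○○○○○○○○○
○○○○○○○○○
t=2: ○○○○○○○○○
○○○○○○○○○
○○○○○○○○○
○○○○○○○○○
○○○○●●○○○
○○○○○v○○○
○○○○○○○○○
○○○○○○○○○
t=3: ○○○○○○○○○
○○○○○○○○○
○○○○○○○○○
○○○○○○○○○
○○○○●●○○○
○○○○<●○○○
○○○○○○○○○
○○○○○○○○○
t=4: ○○○○○○○○○
○○○○○○○○○
○○○○○○○○○
○○○○○○○○○
○○○○^●○○○
○○○○●●○○○
○○○○○○○○○
○○○○○○○○○
t=5: ○○○○○○○○○
○○○○○○○○○
○○○○○○○○○
○○○○○○○○○
○○○<○●○○○
○○○○●●○○○
○○○○○○○○○
○○○○○○○○○
t=6: ○○○○○○○○○
○○○○○○○○○
○○○○○○○○○
○○○^○○○○○
○○○●○●○○○
○○○○●●○○○
○○○○○○○○○
○○○○○○○○○
t=7: ○○○○○○○○○
○○○○○○○○○
○○○○○○○○○
○○○●>○○○○
○○○●○●○○○
○○○○●●○○○
○○○○○○○○○
○○○○○○○○○
t=8: ○○○○○○○○○
○○○○○○○○○
○○○○○○○○○
○○○●●○○○○
○○○●v●○○○
○○○○●●○○○
○○○○○○○○○
○○○○○○○○○
t=9: ○○○○○○○○○
○○○○○○○○○
○○○○○○○○○
○○○●●○○○○
○○○<●●○○○
○○○○●●○○○
○○○○○○○○○
○○○○○○○○○
t=10: ○○○○○○○○○
○○○○○○○○○
○○○○○○○○○
○○○●●○○○○
○○○○●●○○○
○○○v●●○○○
○○○○○○○○○
○○○○○○○○○
t=11: ○○○○○○○○○
○○○○○○○○○
○○○○○○○○○
○○○●●○○○○
○○○○●●○○○
○○<●●●○○○
○○○○○○○○○
○○○○○○○○○
t=12: ○○○○○○○○○
○○○○○○○○○
○○○○○○○○○
○○○●●○○○○
○○^○●●○○○
○○●●●●○○○
○○○○○○○○○
○○○○○○○○○
t=13: ○○○○○○○○○
○○○○○○○○○
○○○○○○○○○
○○○●●○○○○
○○●>●●○○○
○○●●●●○○○
○○○○○○○○○
○○○○○○○○○
t=14: ○○○○○○○○○
○○○○○○○○○
○○○○○○○○○
○○○●●○○○○
○○●●●●○○○
○○●v●●○○○
○○○○○○○○○
○○○○○○○○○
t=15: ○○○○○○○○○
○○○○○○○○○
○○○○○○○○○
○○○●●○○○○
○○●●●●○○○
○○●○>●○○○
○○○○○○○○○
○○○○○○○○○
t=16: ○○○○○○○○○
○○○○○○○○○
○○○○○○○○○
○○○●●○○○○
○○●●^●○○○
○○●○○●○○○
○○○○○○○○○
○○○○○○○○○

1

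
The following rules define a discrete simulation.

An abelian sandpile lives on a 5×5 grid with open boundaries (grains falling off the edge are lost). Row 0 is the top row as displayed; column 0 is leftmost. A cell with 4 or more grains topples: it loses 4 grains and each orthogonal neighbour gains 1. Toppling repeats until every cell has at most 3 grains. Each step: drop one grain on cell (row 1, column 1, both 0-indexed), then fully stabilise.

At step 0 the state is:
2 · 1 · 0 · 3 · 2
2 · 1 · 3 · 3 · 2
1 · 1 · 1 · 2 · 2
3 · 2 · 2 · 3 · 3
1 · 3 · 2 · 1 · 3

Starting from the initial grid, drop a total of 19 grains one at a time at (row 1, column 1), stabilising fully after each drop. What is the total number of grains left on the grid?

48

t=0: 2 · 1 · 0 · 3 · 2
2 · 1 · 3 · 3 · 2
1 · 1 · 1 · 2 · 2
3 · 2 · 2 · 3 · 3
1 · 3 · 2 · 1 · 3
t=1: 2 · 1 · 0 · 3 · 2
2 · 2 · 3 · 3 · 2
1 · 1 · 1 · 2 · 2
3 · 2 · 2 · 3 · 3
1 · 3 · 2 · 1 · 3
t=2: 2 · 1 · 0 · 3 · 2
2 · 3 · 3 · 3 · 2
1 · 1 · 1 · 2 · 2
3 · 2 · 2 · 3 · 3
1 · 3 · 2 · 1 · 3
t=3: 2 · 2 · 2 · 0 · 3
3 · 1 · 1 · 1 · 3
1 · 2 · 2 · 3 · 2
3 · 2 · 2 · 3 · 3
1 · 3 · 2 · 1 · 3
t=4: 2 · 2 · 2 · 0 · 3
3 · 2 · 1 · 1 · 3
1 · 2 · 2 · 3 · 2
3 · 2 · 2 · 3 · 3
1 · 3 · 2 · 1 · 3
t=5: 2 · 2 · 2 · 0 · 3
3 · 3 · 1 · 1 · 3
1 · 2 · 2 · 3 · 2
3 · 2 · 2 · 3 · 3
1 · 3 · 2 · 1 · 3
t=6: 3 · 3 · 2 · 0 · 3
0 · 1 · 2 · 1 · 3
2 · 3 · 2 · 3 · 2
3 · 2 · 2 · 3 · 3
1 · 3 · 2 · 1 · 3
t=7: 3 · 3 · 2 · 0 · 3
0 · 2 · 2 · 1 · 3
2 · 3 · 2 · 3 · 2
3 · 2 · 2 · 3 · 3
1 · 3 · 2 · 1 · 3
t=8: 3 · 3 · 2 · 0 · 3
0 · 3 · 2 · 1 · 3
2 · 3 · 2 · 3 · 2
3 · 2 · 2 · 3 · 3
1 · 3 · 2 · 1 · 3
t=9: 0 · 1 · 3 · 0 · 3
2 · 2 · 3 · 1 · 3
3 · 0 · 3 · 3 · 2
3 · 3 · 2 · 3 · 3
1 · 3 · 2 · 1 · 3
t=10: 0 · 1 · 3 · 0 · 3
2 · 3 · 3 · 1 · 3
3 · 0 · 3 · 3 · 2
3 · 3 · 2 · 3 · 3
1 · 3 · 2 · 1 · 3
t=11: 1 · 3 · 0 · 3 · 0
0 · 3 · 3 · 0 · 2
2 · 0 · 3 · 3 · 1
1 · 3 · 2 · 3 · 2
3 · 1 · 1 · 0 · 1
t=12: 2 · 0 · 2 · 3 · 0
1 · 2 · 1 · 2 · 2
2 · 3 · 2 · 1 · 2
2 · 0 · 1 · 1 · 3
3 · 2 · 2 · 1 · 1
t=13: 2 · 0 · 2 · 3 · 0
1 · 3 · 1 · 2 · 2
2 · 3 · 2 · 1 · 2
2 · 0 · 1 · 1 · 3
3 · 2 · 2 · 1 · 1
t=14: 2 · 1 · 2 · 3 · 0
2 · 1 · 2 · 2 · 2
3 · 0 · 3 · 1 · 2
2 · 1 · 1 · 1 · 3
3 · 2 · 2 · 1 · 1
t=15: 2 · 1 · 2 · 3 · 0
2 · 2 · 2 · 2 · 2
3 · 0 · 3 · 1 · 2
2 · 1 · 1 · 1 · 3
3 · 2 · 2 · 1 · 1
t=16: 2 · 1 · 2 · 3 · 0
2 · 3 · 2 · 2 · 2
3 · 0 · 3 · 1 · 2
2 · 1 · 1 · 1 · 3
3 · 2 · 2 · 1 · 1
t=17: 2 · 2 · 2 · 3 · 0
3 · 0 · 3 · 2 · 2
3 · 1 · 3 · 1 · 2
2 · 1 · 1 · 1 · 3
3 · 2 · 2 · 1 · 1
t=18: 2 · 2 · 2 · 3 · 0
3 · 1 · 3 · 2 · 2
3 · 1 · 3 · 1 · 2
2 · 1 · 1 · 1 · 3
3 · 2 · 2 · 1 · 1
t=19: 2 · 2 · 2 · 3 · 0
3 · 2 · 3 · 2 · 2
3 · 1 · 3 · 1 · 2
2 · 1 · 1 · 1 · 3
3 · 2 · 2 · 1 · 1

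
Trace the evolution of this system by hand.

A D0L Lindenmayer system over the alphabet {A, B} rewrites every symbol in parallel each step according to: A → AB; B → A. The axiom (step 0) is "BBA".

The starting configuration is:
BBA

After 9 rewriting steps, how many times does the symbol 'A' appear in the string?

t=0: BBA
t=1: AAAB
t=2: ABABABA
t=3: ABAABAABAAB
t=4: ABAABABAABABAABABA
t=5: ABAABABAABAABABAABAABABAABAAB
t=6: ABAABABAABAABABAABABAABAABABAABABAABAABABAABABA
t=7: ABAABABAABAABABAABABAABAABABAABAABABAABABAABAABABAABAABABAABABAABAABABAABAAB
t=8: ABAABABAABAABABAABABAABAABABAABAABABAABABAABAABABAABABAABA…AABABAABABAABAABABAABABAABAABABAABAABABAABABAABAABABAABABA  (len 123)
t=9: ABAABABAABAABABAABABAABAABABAABAABABAABABAABAABABAABABAABA…AABABAABABAABAABABAABABAABAABABAABAABABAABABAABAABABAABAAB  (len 199)

123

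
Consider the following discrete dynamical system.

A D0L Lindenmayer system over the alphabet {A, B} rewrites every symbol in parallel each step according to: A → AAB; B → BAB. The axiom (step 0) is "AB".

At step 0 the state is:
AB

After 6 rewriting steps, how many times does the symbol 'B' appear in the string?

gen 0: AB
gen 1: AABBAB
gen 2: AABAABBABBABAABBAB
gen 3: AABAABBABAABAABBABBABAABBABBABAABBABAABAABBABBABAABBAB
gen 4: AABAABBABAABAABBABBABAABBABAABAABBABAABAABBABBABAABBABBABA…BBABAABAABBABAABAABBABBABAABBABBABAABBABAABAABBABBABAABBAB  (len 162)
gen 5: AABAABBABAABAABBABBABAABBABAABAABBABAABAABBABBABAABBABBABA…BBABAABAABBABAABAABBABBABAABBABBABAABBABAABAABBABBABAABBAB  (len 486)
gen 6: AABAABBABAABAABBABBABAABBABAABAABBABAABAABBABBABAABBABBABA…BBABAABAABBABAABAABBABBABAABBABBABAABBABAABAABBABBABAABBAB  (len 1458)

729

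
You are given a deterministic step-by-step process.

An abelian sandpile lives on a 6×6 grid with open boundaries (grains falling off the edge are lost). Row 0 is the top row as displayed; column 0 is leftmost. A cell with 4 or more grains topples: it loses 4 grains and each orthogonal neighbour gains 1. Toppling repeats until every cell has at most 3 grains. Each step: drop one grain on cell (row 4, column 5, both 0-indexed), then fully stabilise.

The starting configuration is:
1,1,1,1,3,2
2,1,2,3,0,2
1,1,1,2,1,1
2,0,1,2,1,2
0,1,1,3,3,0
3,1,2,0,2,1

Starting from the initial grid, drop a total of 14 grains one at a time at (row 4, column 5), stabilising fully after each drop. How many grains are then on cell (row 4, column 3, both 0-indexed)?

2

t=0: 1,1,1,1,3,2
2,1,2,3,0,2
1,1,1,2,1,1
2,0,1,2,1,2
0,1,1,3,3,0
3,1,2,0,2,1
t=1: 1,1,1,1,3,2
2,1,2,3,0,2
1,1,1,2,1,1
2,0,1,2,1,2
0,1,1,3,3,1
3,1,2,0,2,1
t=2: 1,1,1,1,3,2
2,1,2,3,0,2
1,1,1,2,1,1
2,0,1,2,1,2
0,1,1,3,3,2
3,1,2,0,2,1
t=3: 1,1,1,1,3,2
2,1,2,3,0,2
1,1,1,2,1,1
2,0,1,2,1,2
0,1,1,3,3,3
3,1,2,0,2,1
t=4: 1,1,1,1,3,2
2,1,2,3,0,2
1,1,1,2,1,1
2,0,1,3,2,3
0,1,2,0,1,1
3,1,2,1,3,2
t=5: 1,1,1,1,3,2
2,1,2,3,0,2
1,1,1,2,1,1
2,0,1,3,2,3
0,1,2,0,1,2
3,1,2,1,3,2
t=6: 1,1,1,1,3,2
2,1,2,3,0,2
1,1,1,2,1,1
2,0,1,3,2,3
0,1,2,0,1,3
3,1,2,1,3,2
t=7: 1,1,1,1,3,2
2,1,2,3,0,2
1,1,1,2,1,2
2,0,1,3,3,0
0,1,2,0,2,1
3,1,2,1,3,3
t=8: 1,1,1,1,3,2
2,1,2,3,0,2
1,1,1,2,1,2
2,0,1,3,3,0
0,1,2,0,2,2
3,1,2,1,3,3
t=9: 1,1,1,1,3,2
2,1,2,3,0,2
1,1,1,2,1,2
2,0,1,3,3,0
0,1,2,0,2,3
3,1,2,1,3,3
t=10: 1,1,1,1,3,2
2,1,2,3,0,2
1,1,1,3,2,2
2,0,2,0,1,2
0,1,2,2,1,2
3,1,2,2,1,1
t=11: 1,1,1,1,3,2
2,1,2,3,0,2
1,1,1,3,2,2
2,0,2,0,1,2
0,1,2,2,1,3
3,1,2,2,1,1
t=12: 1,1,1,1,3,2
2,1,2,3,0,2
1,1,1,3,2,2
2,0,2,0,1,3
0,1,2,2,2,0
3,1,2,2,1,2
t=13: 1,1,1,1,3,2
2,1,2,3,0,2
1,1,1,3,2,2
2,0,2,0,1,3
0,1,2,2,2,1
3,1,2,2,1,2
t=14: 1,1,1,1,3,2
2,1,2,3,0,2
1,1,1,3,2,2
2,0,2,0,1,3
0,1,2,2,2,2
3,1,2,2,1,2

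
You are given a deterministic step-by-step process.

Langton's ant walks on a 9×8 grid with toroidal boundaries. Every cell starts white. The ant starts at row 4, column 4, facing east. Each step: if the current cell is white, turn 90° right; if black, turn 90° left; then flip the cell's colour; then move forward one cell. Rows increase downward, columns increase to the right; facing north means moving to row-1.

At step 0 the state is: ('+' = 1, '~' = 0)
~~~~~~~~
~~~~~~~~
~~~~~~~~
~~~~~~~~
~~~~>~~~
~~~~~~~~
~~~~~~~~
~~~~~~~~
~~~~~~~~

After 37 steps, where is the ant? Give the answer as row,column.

k=0  ~~~~~~~~
~~~~~~~~
~~~~~~~~
~~~~~~~~
~~~~>~~~
~~~~~~~~
~~~~~~~~
~~~~~~~~
~~~~~~~~
k=1  ~~~~~~~~
~~~~~~~~
~~~~~~~~
~~~~~~~~
~~~~+~~~
~~~~v~~~
~~~~~~~~
~~~~~~~~
~~~~~~~~
k=2  ~~~~~~~~
~~~~~~~~
~~~~~~~~
~~~~~~~~
~~~~+~~~
~~~<+~~~
~~~~~~~~
~~~~~~~~
~~~~~~~~
k=3  ~~~~~~~~
~~~~~~~~
~~~~~~~~
~~~~~~~~
~~~^+~~~
~~~++~~~
~~~~~~~~
~~~~~~~~
~~~~~~~~
k=4  ~~~~~~~~
~~~~~~~~
~~~~~~~~
~~~~~~~~
~~~+>~~~
~~~++~~~
~~~~~~~~
~~~~~~~~
~~~~~~~~
k=5  ~~~~~~~~
~~~~~~~~
~~~~~~~~
~~~~^~~~
~~~+~~~~
~~~++~~~
~~~~~~~~
~~~~~~~~
~~~~~~~~
k=6  ~~~~~~~~
~~~~~~~~
~~~~~~~~
~~~~+>~~
~~~+~~~~
~~~++~~~
~~~~~~~~
~~~~~~~~
~~~~~~~~
k=7  ~~~~~~~~
~~~~~~~~
~~~~~~~~
~~~~++~~
~~~+~v~~
~~~++~~~
~~~~~~~~
~~~~~~~~
~~~~~~~~
k=8  ~~~~~~~~
~~~~~~~~
~~~~~~~~
~~~~++~~
~~~+<+~~
~~~++~~~
~~~~~~~~
~~~~~~~~
~~~~~~~~
k=9  ~~~~~~~~
~~~~~~~~
~~~~~~~~
~~~~^+~~
~~~+++~~
~~~++~~~
~~~~~~~~
~~~~~~~~
~~~~~~~~
k=10  ~~~~~~~~
~~~~~~~~
~~~~~~~~
~~~<~+~~
~~~+++~~
~~~++~~~
~~~~~~~~
~~~~~~~~
~~~~~~~~
k=11  ~~~~~~~~
~~~~~~~~
~~~^~~~~
~~~+~+~~
~~~+++~~
~~~++~~~
~~~~~~~~
~~~~~~~~
~~~~~~~~
k=12  ~~~~~~~~
~~~~~~~~
~~~+>~~~
~~~+~+~~
~~~+++~~
~~~++~~~
~~~~~~~~
~~~~~~~~
~~~~~~~~
k=13  ~~~~~~~~
~~~~~~~~
~~~++~~~
~~~+v+~~
~~~+++~~
~~~++~~~
~~~~~~~~
~~~~~~~~
~~~~~~~~
k=14  ~~~~~~~~
~~~~~~~~
~~~++~~~
~~~<++~~
~~~+++~~
~~~++~~~
~~~~~~~~
~~~~~~~~
~~~~~~~~
k=15  ~~~~~~~~
~~~~~~~~
~~~++~~~
~~~~++~~
~~~v++~~
~~~++~~~
~~~~~~~~
~~~~~~~~
~~~~~~~~
k=16  ~~~~~~~~
~~~~~~~~
~~~++~~~
~~~~++~~
~~~~>+~~
~~~++~~~
~~~~~~~~
~~~~~~~~
~~~~~~~~
k=17  ~~~~~~~~
~~~~~~~~
~~~++~~~
~~~~^+~~
~~~~~+~~
~~~++~~~
~~~~~~~~
~~~~~~~~
~~~~~~~~
k=18  ~~~~~~~~
~~~~~~~~
~~~++~~~
~~~<~+~~
~~~~~+~~
~~~++~~~
~~~~~~~~
~~~~~~~~
~~~~~~~~
k=19  ~~~~~~~~
~~~~~~~~
~~~^+~~~
~~~+~+~~
~~~~~+~~
~~~++~~~
~~~~~~~~
~~~~~~~~
~~~~~~~~
k=20  ~~~~~~~~
~~~~~~~~
~~<~+~~~
~~~+~+~~
~~~~~+~~
~~~++~~~
~~~~~~~~
~~~~~~~~
~~~~~~~~
k=21  ~~~~~~~~
~~^~~~~~
~~+~+~~~
~~~+~+~~
~~~~~+~~
~~~++~~~
~~~~~~~~
~~~~~~~~
~~~~~~~~
k=22  ~~~~~~~~
~~+>~~~~
~~+~+~~~
~~~+~+~~
~~~~~+~~
~~~++~~~
~~~~~~~~
~~~~~~~~
~~~~~~~~
k=23  ~~~~~~~~
~~++~~~~
~~+v+~~~
~~~+~+~~
~~~~~+~~
~~~++~~~
~~~~~~~~
~~~~~~~~
~~~~~~~~
k=24  ~~~~~~~~
~~++~~~~
~~<++~~~
~~~+~+~~
~~~~~+~~
~~~++~~~
~~~~~~~~
~~~~~~~~
~~~~~~~~
k=25  ~~~~~~~~
~~++~~~~
~~~++~~~
~~v+~+~~
~~~~~+~~
~~~++~~~
~~~~~~~~
~~~~~~~~
~~~~~~~~
k=26  ~~~~~~~~
~~++~~~~
~~~++~~~
~<++~+~~
~~~~~+~~
~~~++~~~
~~~~~~~~
~~~~~~~~
~~~~~~~~
k=27  ~~~~~~~~
~~++~~~~
~^~++~~~
~+++~+~~
~~~~~+~~
~~~++~~~
~~~~~~~~
~~~~~~~~
~~~~~~~~
k=28  ~~~~~~~~
~~++~~~~
~+>++~~~
~+++~+~~
~~~~~+~~
~~~++~~~
~~~~~~~~
~~~~~~~~
~~~~~~~~
k=29  ~~~~~~~~
~~++~~~~
~++++~~~
~+v+~+~~
~~~~~+~~
~~~++~~~
~~~~~~~~
~~~~~~~~
~~~~~~~~
k=30  ~~~~~~~~
~~++~~~~
~++++~~~
~+~>~+~~
~~~~~+~~
~~~++~~~
~~~~~~~~
~~~~~~~~
~~~~~~~~
k=31  ~~~~~~~~
~~++~~~~
~++^+~~~
~+~~~+~~
~~~~~+~~
~~~++~~~
~~~~~~~~
~~~~~~~~
~~~~~~~~
k=32  ~~~~~~~~
~~++~~~~
~+<~+~~~
~+~~~+~~
~~~~~+~~
~~~++~~~
~~~~~~~~
~~~~~~~~
~~~~~~~~
k=33  ~~~~~~~~
~~++~~~~
~+~~+~~~
~+v~~+~~
~~~~~+~~
~~~++~~~
~~~~~~~~
~~~~~~~~
~~~~~~~~
k=34  ~~~~~~~~
~~++~~~~
~+~~+~~~
~<+~~+~~
~~~~~+~~
~~~++~~~
~~~~~~~~
~~~~~~~~
~~~~~~~~
k=35  ~~~~~~~~
~~++~~~~
~+~~+~~~
~~+~~+~~
~v~~~+~~
~~~++~~~
~~~~~~~~
~~~~~~~~
~~~~~~~~
k=36  ~~~~~~~~
~~++~~~~
~+~~+~~~
~~+~~+~~
<+~~~+~~
~~~++~~~
~~~~~~~~
~~~~~~~~
~~~~~~~~
k=37  ~~~~~~~~
~~++~~~~
~+~~+~~~
^~+~~+~~
++~~~+~~
~~~++~~~
~~~~~~~~
~~~~~~~~
~~~~~~~~

3,0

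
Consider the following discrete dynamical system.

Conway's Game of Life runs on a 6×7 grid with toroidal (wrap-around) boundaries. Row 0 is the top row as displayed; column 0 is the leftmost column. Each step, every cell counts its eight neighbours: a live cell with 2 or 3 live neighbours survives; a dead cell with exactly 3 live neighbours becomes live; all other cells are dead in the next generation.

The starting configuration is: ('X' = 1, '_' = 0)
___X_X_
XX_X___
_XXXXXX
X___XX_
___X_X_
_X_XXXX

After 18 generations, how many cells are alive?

12

0) ___X_X_
XX_X___
_XXXXXX
X___XX_
___X_X_
_X_XXXX
1) _X_X_X_
XX_____
_______
XX_____
X_XX___
___X__X
2) _X__X_X
XXX____
_______
XXX____
X_XX__X
XX_X__X
3) ___X_XX
XXX____
_______
X_XX__X
___X___
___XX__
4) XX_X_XX
XXX___X
___X__X
__XX___
_______
__XX_X_
5) ___X_X_
___XX__
___X__X
__XX___
____X__
XXXX_X_
6) _X___XX
__XX_X_
_______
__XXX__
____X__
_XXX_XX
7) _X_____
__X_XXX
_______
___XX__
_X_____
_XXX__X
8) _X__X_X
_____X_
_______
_______
XX__X__
_X_____
9) X____X_
_____X_
_______
_______
XX_____
_XX__X_
10) _X__XX_
______X
_______
_______
XXX____
__X____
11) _____X_
_____X_
_______
_X_____
_XX____
X_XX___
12) ____X_X
_______
_______
_XX____
X__X___
__XX___
13) ___X___
_______
_______
_XX____
___X___
__XXX__
14) __XXX__
_______
_______
__X____
_X__X__
__X_X__
15) __X_X__
___X___
_______
_______
_XX____
_XX_XX_
16) _XX_XX_
___X___
_______
_______
_XXX___
____XX_
17) __X__X_
__XXX__
_______
__X____
__XXX__
_____X_
18) __X__X_
__XXX__
__X____
__X____
__XXX__
__X__X_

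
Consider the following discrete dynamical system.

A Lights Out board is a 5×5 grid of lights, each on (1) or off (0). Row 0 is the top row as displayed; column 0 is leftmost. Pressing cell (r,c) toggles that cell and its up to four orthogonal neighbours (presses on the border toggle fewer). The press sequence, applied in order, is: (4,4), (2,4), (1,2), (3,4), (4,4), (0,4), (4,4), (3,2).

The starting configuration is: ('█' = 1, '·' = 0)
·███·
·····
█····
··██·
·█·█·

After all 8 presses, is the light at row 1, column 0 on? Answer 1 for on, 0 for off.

0) ·███·
·····
█····
··██·
·█·█·
1) ·███·
·····
█····
··███
·█··█
2) ·███·
····█
█··██
··██·
·█··█
3) ·█·█·
·████
█·███
··██·
·█··█
4) ·█·█·
·████
█·██·
··█·█
·█···
5) ·█·█·
·████
█·██·
··█··
·█·██
6) ·█··█
·███·
█·██·
··█··
·█·██
7) ·█··█
·███·
█·██·
··█·█
·█···
8) ·█··█
·███·
█··█·
·█·██
·██··

0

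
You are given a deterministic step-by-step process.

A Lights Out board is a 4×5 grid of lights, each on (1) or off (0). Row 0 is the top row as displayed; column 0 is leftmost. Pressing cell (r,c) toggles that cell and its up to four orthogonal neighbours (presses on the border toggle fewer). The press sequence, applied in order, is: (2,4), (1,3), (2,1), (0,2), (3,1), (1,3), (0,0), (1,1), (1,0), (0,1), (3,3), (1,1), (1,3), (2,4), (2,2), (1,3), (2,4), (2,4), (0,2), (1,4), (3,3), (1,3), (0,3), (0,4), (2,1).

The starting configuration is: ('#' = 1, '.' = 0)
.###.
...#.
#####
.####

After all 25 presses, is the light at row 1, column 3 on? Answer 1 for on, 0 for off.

step 0: .###.
...#.
#####
.####
step 1: .###.
...##
###..
.###.
step 2: .##..
..#..
####.
.###.
step 3: .##..
.##..
...#.
..##.
step 4: ...#.
.#...
...#.
..##.
step 5: ...#.
.#...
.#.#.
##.#.
step 6: .....
.####
.#...
##.#.
step 7: ##...
#####
.#...
##.#.
step 8: #....
...##
.....
##.#.
step 9: .....
##.##
#....
##.#.
step 10: ###..
#..##
#....
##.#.
step 11: ###..
#..##
#..#.
###.#
step 12: #.#..
.####
##.#.
###.#
step 13: #.##.
.#...
##...
###.#
step 14: #.##.
.#..#
##.##
###..
step 15: #.##.
.##.#
#.#.#
##...
step 16: #.#..
.#.#.
#.###
##...
step 17: #.#..
.#.##
#.#..
##..#
step 18: #.#..
.#.#.
#.###
##...
step 19: ##.#.
.###.
#.###
##...
step 20: ##.##
.##.#
#.##.
##...
step 21: ##.##
.##.#
#.#..
#####
step 22: ##..#
.#.#.
#.##.
#####
step 23: ####.
.#...
#.##.
#####
step 24: ###.#
.#..#
#.##.
#####
step 25: ###.#
....#
.#.#.
#.###

0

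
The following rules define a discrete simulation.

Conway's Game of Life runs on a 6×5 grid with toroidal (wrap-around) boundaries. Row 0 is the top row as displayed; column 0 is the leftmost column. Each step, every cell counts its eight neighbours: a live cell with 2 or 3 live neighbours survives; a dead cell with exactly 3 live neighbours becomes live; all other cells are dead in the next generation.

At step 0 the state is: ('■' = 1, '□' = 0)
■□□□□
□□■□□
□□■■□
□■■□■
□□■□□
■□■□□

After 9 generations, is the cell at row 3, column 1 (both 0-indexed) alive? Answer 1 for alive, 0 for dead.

1

step 0: ■□□□□
□□■□□
□□■■□
□■■□■
□□■□□
■□■□□
step 1: □□□□□
□■■■□
□□□□□
□■□□□
■□■□□
□□□□□
step 2: □□■□□
□□■□□
□■□□□
□■□□□
□■□□□
□□□□□
step 3: □□□□□
□■■□□
□■■□□
■■■□□
□□□□□
□□□□□
step 4: □□□□□
□■■□□
□□□■□
■□■□□
□■□□□
□□□□□
step 5: □□□□□
□□■□□
□□□■□
□■■□□
□■□□□
□□□□□
step 6: □□□□□
□□□□□
□■□■□
□■■□□
□■■□□
□□□□□
step 7: □□□□□
□□□□□
□■□□□
■□□■□
□■■□□
□□□□□
step 8: □□□□□
□□□□□
□□□□□
■□□□□
□■■□□
□□□□□
step 9: □□□□□
□□□□□
□□□□□
□■□□□
□■□□□
□□□□□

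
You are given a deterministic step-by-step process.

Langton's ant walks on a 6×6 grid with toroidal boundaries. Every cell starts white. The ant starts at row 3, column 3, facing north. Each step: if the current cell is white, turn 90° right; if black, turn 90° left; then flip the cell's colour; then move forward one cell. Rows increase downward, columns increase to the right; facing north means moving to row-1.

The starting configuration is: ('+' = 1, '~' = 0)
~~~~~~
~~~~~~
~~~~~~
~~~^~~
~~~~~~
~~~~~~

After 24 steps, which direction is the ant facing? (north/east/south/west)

south

0) ~~~~~~
~~~~~~
~~~~~~
~~~^~~
~~~~~~
~~~~~~
1) ~~~~~~
~~~~~~
~~~~~~
~~~+>~
~~~~~~
~~~~~~
2) ~~~~~~
~~~~~~
~~~~~~
~~~++~
~~~~v~
~~~~~~
3) ~~~~~~
~~~~~~
~~~~~~
~~~++~
~~~<+~
~~~~~~
4) ~~~~~~
~~~~~~
~~~~~~
~~~^+~
~~~++~
~~~~~~
5) ~~~~~~
~~~~~~
~~~~~~
~~<~+~
~~~++~
~~~~~~
6) ~~~~~~
~~~~~~
~~^~~~
~~+~+~
~~~++~
~~~~~~
7) ~~~~~~
~~~~~~
~~+>~~
~~+~+~
~~~++~
~~~~~~
8) ~~~~~~
~~~~~~
~~++~~
~~+v+~
~~~++~
~~~~~~
9) ~~~~~~
~~~~~~
~~++~~
~~<++~
~~~++~
~~~~~~
10) ~~~~~~
~~~~~~
~~++~~
~~~++~
~~v++~
~~~~~~
11) ~~~~~~
~~~~~~
~~++~~
~~~++~
~<+++~
~~~~~~
12) ~~~~~~
~~~~~~
~~++~~
~^~++~
~++++~
~~~~~~
13) ~~~~~~
~~~~~~
~~++~~
~+>++~
~++++~
~~~~~~
14) ~~~~~~
~~~~~~
~~++~~
~++++~
~+v++~
~~~~~~
15) ~~~~~~
~~~~~~
~~++~~
~++++~
~+~>+~
~~~~~~
16) ~~~~~~
~~~~~~
~~++~~
~++^+~
~+~~+~
~~~~~~
17) ~~~~~~
~~~~~~
~~++~~
~+<~+~
~+~~+~
~~~~~~
18) ~~~~~~
~~~~~~
~~++~~
~+~~+~
~+v~+~
~~~~~~
19) ~~~~~~
~~~~~~
~~++~~
~+~~+~
~<+~+~
~~~~~~
20) ~~~~~~
~~~~~~
~~++~~
~+~~+~
~~+~+~
~v~~~~
21) ~~~~~~
~~~~~~
~~++~~
~+~~+~
~~+~+~
<+~~~~
22) ~~~~~~
~~~~~~
~~++~~
~+~~+~
^~+~+~
++~~~~
23) ~~~~~~
~~~~~~
~~++~~
~+~~+~
+>+~+~
++~~~~
24) ~~~~~~
~~~~~~
~~++~~
~+~~+~
+++~+~
+v~~~~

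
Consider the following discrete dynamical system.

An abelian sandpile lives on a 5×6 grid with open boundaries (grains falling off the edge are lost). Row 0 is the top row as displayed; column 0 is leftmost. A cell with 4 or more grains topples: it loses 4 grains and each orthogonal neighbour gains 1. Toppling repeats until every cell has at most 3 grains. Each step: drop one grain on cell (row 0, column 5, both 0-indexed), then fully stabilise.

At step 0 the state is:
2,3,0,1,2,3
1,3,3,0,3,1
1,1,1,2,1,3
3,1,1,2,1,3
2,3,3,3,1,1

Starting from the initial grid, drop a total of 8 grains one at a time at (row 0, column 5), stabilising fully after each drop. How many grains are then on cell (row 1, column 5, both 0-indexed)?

2

gen 0: 2,3,0,1,2,3
1,3,3,0,3,1
1,1,1,2,1,3
3,1,1,2,1,3
2,3,3,3,1,1
gen 1: 2,3,0,1,3,0
1,3,3,0,3,2
1,1,1,2,1,3
3,1,1,2,1,3
2,3,3,3,1,1
gen 2: 2,3,0,1,3,1
1,3,3,0,3,2
1,1,1,2,1,3
3,1,1,2,1,3
2,3,3,3,1,1
gen 3: 2,3,0,1,3,2
1,3,3,0,3,2
1,1,1,2,1,3
3,1,1,2,1,3
2,3,3,3,1,1
gen 4: 2,3,0,1,3,3
1,3,3,0,3,2
1,1,1,2,1,3
3,1,1,2,1,3
2,3,3,3,1,1
gen 5: 2,3,0,2,1,2
1,3,3,1,1,1
1,1,1,2,3,1
3,1,1,2,2,0
2,3,3,3,1,2
gen 6: 2,3,0,2,1,3
1,3,3,1,1,1
1,1,1,2,3,1
3,1,1,2,2,0
2,3,3,3,1,2
gen 7: 2,3,0,2,2,0
1,3,3,1,1,2
1,1,1,2,3,1
3,1,1,2,2,0
2,3,3,3,1,2
gen 8: 2,3,0,2,2,1
1,3,3,1,1,2
1,1,1,2,3,1
3,1,1,2,2,0
2,3,3,3,1,2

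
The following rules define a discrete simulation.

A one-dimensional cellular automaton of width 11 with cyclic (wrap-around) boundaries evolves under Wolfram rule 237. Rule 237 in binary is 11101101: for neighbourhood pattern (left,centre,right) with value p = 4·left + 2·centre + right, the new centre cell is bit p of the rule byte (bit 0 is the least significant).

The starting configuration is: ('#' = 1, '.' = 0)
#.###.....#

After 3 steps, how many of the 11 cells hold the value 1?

0) #.###.....#
1) #####.###.#
2) ###########
3) ###########

11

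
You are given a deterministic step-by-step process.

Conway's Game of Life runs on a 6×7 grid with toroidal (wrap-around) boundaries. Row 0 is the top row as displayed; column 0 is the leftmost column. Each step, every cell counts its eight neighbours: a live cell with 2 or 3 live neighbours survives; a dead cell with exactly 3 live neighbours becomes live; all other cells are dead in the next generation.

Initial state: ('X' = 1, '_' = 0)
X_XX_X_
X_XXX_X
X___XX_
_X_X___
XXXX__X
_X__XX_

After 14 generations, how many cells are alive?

[0] X_XX_X_
X_XXX_X
X___XX_
_X_X___
XXXX__X
_X__XX_
[1] X______
X_X____
X____X_
___X_X_
___X_XX
_____X_
[2] _X____X
X______
_X__X__
_____X_
_____XX
____XX_
[3] X____XX
XX_____
_______
____XXX
______X
X___X__
[4] _____X_
XX_____
X____XX
_____XX
X___X_X
X______
[5] XX____X
XX___X_
_X___X_
____X__
X______
X____X_
[6] _____X_
__X__X_
XX__XXX
_______
______X
_______
[7] _______
XX_____
XX__XXX
_______
_______
_______
[8] _______
_X___X_
_X___XX
X____XX
_______
_______
[9] _______
X____XX
_X__X__
X____X_
______X
_______
[10] ______X
X____XX
_X__X__
X____XX
______X
_______
[11] X____XX
X____XX
_X__X__
X____XX
X____XX
_______
[12] X____X_
_X__X__
_X__X__
_X__X__
X____X_
_______
[13] _______
XX__XX_
XXXXXX_
XX__XX_
_______
_______
[14] _______
X____X_
_______
X____X_
_______
_______

4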